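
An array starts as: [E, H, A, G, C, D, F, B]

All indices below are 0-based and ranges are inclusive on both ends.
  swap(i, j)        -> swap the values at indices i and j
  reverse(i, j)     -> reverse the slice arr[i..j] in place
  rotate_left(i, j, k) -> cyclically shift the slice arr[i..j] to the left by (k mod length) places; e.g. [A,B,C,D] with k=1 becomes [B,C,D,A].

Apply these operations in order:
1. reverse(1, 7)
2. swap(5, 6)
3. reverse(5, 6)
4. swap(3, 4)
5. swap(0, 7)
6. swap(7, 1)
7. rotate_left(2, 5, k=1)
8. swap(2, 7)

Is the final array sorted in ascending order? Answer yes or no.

After 1 (reverse(1, 7)): [E, B, F, D, C, G, A, H]
After 2 (swap(5, 6)): [E, B, F, D, C, A, G, H]
After 3 (reverse(5, 6)): [E, B, F, D, C, G, A, H]
After 4 (swap(3, 4)): [E, B, F, C, D, G, A, H]
After 5 (swap(0, 7)): [H, B, F, C, D, G, A, E]
After 6 (swap(7, 1)): [H, E, F, C, D, G, A, B]
After 7 (rotate_left(2, 5, k=1)): [H, E, C, D, G, F, A, B]
After 8 (swap(2, 7)): [H, E, B, D, G, F, A, C]

Answer: no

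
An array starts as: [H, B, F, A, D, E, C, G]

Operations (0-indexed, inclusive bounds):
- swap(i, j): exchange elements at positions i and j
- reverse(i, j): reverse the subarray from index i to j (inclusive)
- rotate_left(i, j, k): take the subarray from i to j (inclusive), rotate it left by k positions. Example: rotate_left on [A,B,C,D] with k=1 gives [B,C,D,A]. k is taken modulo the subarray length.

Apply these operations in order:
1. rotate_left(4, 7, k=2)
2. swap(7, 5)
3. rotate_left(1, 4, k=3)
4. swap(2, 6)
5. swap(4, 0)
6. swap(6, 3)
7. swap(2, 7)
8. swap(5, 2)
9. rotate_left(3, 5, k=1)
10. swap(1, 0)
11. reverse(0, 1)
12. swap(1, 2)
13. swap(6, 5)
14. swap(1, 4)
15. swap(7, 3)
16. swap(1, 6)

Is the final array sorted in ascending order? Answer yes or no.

Answer: yes

Derivation:
After 1 (rotate_left(4, 7, k=2)): [H, B, F, A, C, G, D, E]
After 2 (swap(7, 5)): [H, B, F, A, C, E, D, G]
After 3 (rotate_left(1, 4, k=3)): [H, C, B, F, A, E, D, G]
After 4 (swap(2, 6)): [H, C, D, F, A, E, B, G]
After 5 (swap(4, 0)): [A, C, D, F, H, E, B, G]
After 6 (swap(6, 3)): [A, C, D, B, H, E, F, G]
After 7 (swap(2, 7)): [A, C, G, B, H, E, F, D]
After 8 (swap(5, 2)): [A, C, E, B, H, G, F, D]
After 9 (rotate_left(3, 5, k=1)): [A, C, E, H, G, B, F, D]
After 10 (swap(1, 0)): [C, A, E, H, G, B, F, D]
After 11 (reverse(0, 1)): [A, C, E, H, G, B, F, D]
After 12 (swap(1, 2)): [A, E, C, H, G, B, F, D]
After 13 (swap(6, 5)): [A, E, C, H, G, F, B, D]
After 14 (swap(1, 4)): [A, G, C, H, E, F, B, D]
After 15 (swap(7, 3)): [A, G, C, D, E, F, B, H]
After 16 (swap(1, 6)): [A, B, C, D, E, F, G, H]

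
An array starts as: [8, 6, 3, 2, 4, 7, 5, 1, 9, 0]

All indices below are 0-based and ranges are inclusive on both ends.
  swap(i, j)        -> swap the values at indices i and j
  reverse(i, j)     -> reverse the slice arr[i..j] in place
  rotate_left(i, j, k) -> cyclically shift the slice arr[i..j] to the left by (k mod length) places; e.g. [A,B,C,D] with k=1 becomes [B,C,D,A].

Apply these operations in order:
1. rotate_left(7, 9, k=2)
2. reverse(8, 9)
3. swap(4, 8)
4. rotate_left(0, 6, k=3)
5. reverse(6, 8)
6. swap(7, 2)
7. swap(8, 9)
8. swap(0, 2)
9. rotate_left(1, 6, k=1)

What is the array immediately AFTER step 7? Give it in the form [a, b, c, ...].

After 1 (rotate_left(7, 9, k=2)): [8, 6, 3, 2, 4, 7, 5, 0, 1, 9]
After 2 (reverse(8, 9)): [8, 6, 3, 2, 4, 7, 5, 0, 9, 1]
After 3 (swap(4, 8)): [8, 6, 3, 2, 9, 7, 5, 0, 4, 1]
After 4 (rotate_left(0, 6, k=3)): [2, 9, 7, 5, 8, 6, 3, 0, 4, 1]
After 5 (reverse(6, 8)): [2, 9, 7, 5, 8, 6, 4, 0, 3, 1]
After 6 (swap(7, 2)): [2, 9, 0, 5, 8, 6, 4, 7, 3, 1]
After 7 (swap(8, 9)): [2, 9, 0, 5, 8, 6, 4, 7, 1, 3]

Answer: [2, 9, 0, 5, 8, 6, 4, 7, 1, 3]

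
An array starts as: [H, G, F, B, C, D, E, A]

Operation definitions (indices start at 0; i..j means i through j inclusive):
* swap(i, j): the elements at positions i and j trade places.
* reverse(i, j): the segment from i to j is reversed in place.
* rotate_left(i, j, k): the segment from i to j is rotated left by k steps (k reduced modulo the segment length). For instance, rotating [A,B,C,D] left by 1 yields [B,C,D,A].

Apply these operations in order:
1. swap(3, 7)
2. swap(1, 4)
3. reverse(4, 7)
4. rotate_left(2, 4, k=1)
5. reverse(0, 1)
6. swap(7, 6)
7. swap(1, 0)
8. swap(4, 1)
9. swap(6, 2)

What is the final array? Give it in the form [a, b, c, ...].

After 1 (swap(3, 7)): [H, G, F, A, C, D, E, B]
After 2 (swap(1, 4)): [H, C, F, A, G, D, E, B]
After 3 (reverse(4, 7)): [H, C, F, A, B, E, D, G]
After 4 (rotate_left(2, 4, k=1)): [H, C, A, B, F, E, D, G]
After 5 (reverse(0, 1)): [C, H, A, B, F, E, D, G]
After 6 (swap(7, 6)): [C, H, A, B, F, E, G, D]
After 7 (swap(1, 0)): [H, C, A, B, F, E, G, D]
After 8 (swap(4, 1)): [H, F, A, B, C, E, G, D]
After 9 (swap(6, 2)): [H, F, G, B, C, E, A, D]

Answer: [H, F, G, B, C, E, A, D]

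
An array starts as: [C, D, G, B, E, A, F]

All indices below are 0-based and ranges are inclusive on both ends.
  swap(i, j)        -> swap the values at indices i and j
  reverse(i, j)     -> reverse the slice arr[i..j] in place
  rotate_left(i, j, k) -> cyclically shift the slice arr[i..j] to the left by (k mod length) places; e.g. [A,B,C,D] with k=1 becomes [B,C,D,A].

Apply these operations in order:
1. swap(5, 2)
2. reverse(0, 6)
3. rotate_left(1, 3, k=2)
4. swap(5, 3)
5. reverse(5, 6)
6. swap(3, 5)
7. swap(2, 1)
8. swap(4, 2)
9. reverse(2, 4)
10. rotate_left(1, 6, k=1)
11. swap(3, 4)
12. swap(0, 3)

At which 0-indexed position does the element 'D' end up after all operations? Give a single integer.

Answer: 0

Derivation:
After 1 (swap(5, 2)): [C, D, A, B, E, G, F]
After 2 (reverse(0, 6)): [F, G, E, B, A, D, C]
After 3 (rotate_left(1, 3, k=2)): [F, B, G, E, A, D, C]
After 4 (swap(5, 3)): [F, B, G, D, A, E, C]
After 5 (reverse(5, 6)): [F, B, G, D, A, C, E]
After 6 (swap(3, 5)): [F, B, G, C, A, D, E]
After 7 (swap(2, 1)): [F, G, B, C, A, D, E]
After 8 (swap(4, 2)): [F, G, A, C, B, D, E]
After 9 (reverse(2, 4)): [F, G, B, C, A, D, E]
After 10 (rotate_left(1, 6, k=1)): [F, B, C, A, D, E, G]
After 11 (swap(3, 4)): [F, B, C, D, A, E, G]
After 12 (swap(0, 3)): [D, B, C, F, A, E, G]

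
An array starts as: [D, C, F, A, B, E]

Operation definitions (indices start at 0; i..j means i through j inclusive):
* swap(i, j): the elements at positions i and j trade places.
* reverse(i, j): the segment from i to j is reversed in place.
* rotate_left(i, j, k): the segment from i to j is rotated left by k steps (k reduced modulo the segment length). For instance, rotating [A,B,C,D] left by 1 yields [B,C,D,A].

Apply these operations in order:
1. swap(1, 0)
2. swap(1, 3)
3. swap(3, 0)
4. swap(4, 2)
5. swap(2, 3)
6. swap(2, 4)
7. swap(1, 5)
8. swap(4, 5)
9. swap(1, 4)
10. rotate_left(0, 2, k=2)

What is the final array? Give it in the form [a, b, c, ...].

Answer: [F, D, A, B, E, C]

Derivation:
After 1 (swap(1, 0)): [C, D, F, A, B, E]
After 2 (swap(1, 3)): [C, A, F, D, B, E]
After 3 (swap(3, 0)): [D, A, F, C, B, E]
After 4 (swap(4, 2)): [D, A, B, C, F, E]
After 5 (swap(2, 3)): [D, A, C, B, F, E]
After 6 (swap(2, 4)): [D, A, F, B, C, E]
After 7 (swap(1, 5)): [D, E, F, B, C, A]
After 8 (swap(4, 5)): [D, E, F, B, A, C]
After 9 (swap(1, 4)): [D, A, F, B, E, C]
After 10 (rotate_left(0, 2, k=2)): [F, D, A, B, E, C]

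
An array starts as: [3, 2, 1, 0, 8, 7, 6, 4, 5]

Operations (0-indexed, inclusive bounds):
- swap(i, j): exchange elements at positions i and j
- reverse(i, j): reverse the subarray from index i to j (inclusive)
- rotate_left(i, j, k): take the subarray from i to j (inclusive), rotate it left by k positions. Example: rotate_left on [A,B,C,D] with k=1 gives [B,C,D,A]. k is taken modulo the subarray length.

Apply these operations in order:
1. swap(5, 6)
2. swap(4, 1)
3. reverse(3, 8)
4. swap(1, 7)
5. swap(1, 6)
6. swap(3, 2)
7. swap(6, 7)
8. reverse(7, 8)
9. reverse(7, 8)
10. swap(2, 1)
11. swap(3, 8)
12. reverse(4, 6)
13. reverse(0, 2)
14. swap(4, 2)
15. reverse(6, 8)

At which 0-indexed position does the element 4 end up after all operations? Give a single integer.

Answer: 8

Derivation:
After 1 (swap(5, 6)): [3, 2, 1, 0, 8, 6, 7, 4, 5]
After 2 (swap(4, 1)): [3, 8, 1, 0, 2, 6, 7, 4, 5]
After 3 (reverse(3, 8)): [3, 8, 1, 5, 4, 7, 6, 2, 0]
After 4 (swap(1, 7)): [3, 2, 1, 5, 4, 7, 6, 8, 0]
After 5 (swap(1, 6)): [3, 6, 1, 5, 4, 7, 2, 8, 0]
After 6 (swap(3, 2)): [3, 6, 5, 1, 4, 7, 2, 8, 0]
After 7 (swap(6, 7)): [3, 6, 5, 1, 4, 7, 8, 2, 0]
After 8 (reverse(7, 8)): [3, 6, 5, 1, 4, 7, 8, 0, 2]
After 9 (reverse(7, 8)): [3, 6, 5, 1, 4, 7, 8, 2, 0]
After 10 (swap(2, 1)): [3, 5, 6, 1, 4, 7, 8, 2, 0]
After 11 (swap(3, 8)): [3, 5, 6, 0, 4, 7, 8, 2, 1]
After 12 (reverse(4, 6)): [3, 5, 6, 0, 8, 7, 4, 2, 1]
After 13 (reverse(0, 2)): [6, 5, 3, 0, 8, 7, 4, 2, 1]
After 14 (swap(4, 2)): [6, 5, 8, 0, 3, 7, 4, 2, 1]
After 15 (reverse(6, 8)): [6, 5, 8, 0, 3, 7, 1, 2, 4]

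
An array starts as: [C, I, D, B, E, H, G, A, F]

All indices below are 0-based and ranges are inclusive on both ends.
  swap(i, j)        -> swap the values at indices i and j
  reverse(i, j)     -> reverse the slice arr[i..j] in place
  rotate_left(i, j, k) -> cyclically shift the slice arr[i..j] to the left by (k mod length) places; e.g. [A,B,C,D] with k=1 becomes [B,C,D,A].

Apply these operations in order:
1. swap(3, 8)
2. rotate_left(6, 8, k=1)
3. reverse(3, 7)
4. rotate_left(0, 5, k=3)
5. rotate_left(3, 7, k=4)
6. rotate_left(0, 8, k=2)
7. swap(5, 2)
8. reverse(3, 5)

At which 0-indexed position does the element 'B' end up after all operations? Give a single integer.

After 1 (swap(3, 8)): [C, I, D, F, E, H, G, A, B]
After 2 (rotate_left(6, 8, k=1)): [C, I, D, F, E, H, A, B, G]
After 3 (reverse(3, 7)): [C, I, D, B, A, H, E, F, G]
After 4 (rotate_left(0, 5, k=3)): [B, A, H, C, I, D, E, F, G]
After 5 (rotate_left(3, 7, k=4)): [B, A, H, F, C, I, D, E, G]
After 6 (rotate_left(0, 8, k=2)): [H, F, C, I, D, E, G, B, A]
After 7 (swap(5, 2)): [H, F, E, I, D, C, G, B, A]
After 8 (reverse(3, 5)): [H, F, E, C, D, I, G, B, A]

Answer: 7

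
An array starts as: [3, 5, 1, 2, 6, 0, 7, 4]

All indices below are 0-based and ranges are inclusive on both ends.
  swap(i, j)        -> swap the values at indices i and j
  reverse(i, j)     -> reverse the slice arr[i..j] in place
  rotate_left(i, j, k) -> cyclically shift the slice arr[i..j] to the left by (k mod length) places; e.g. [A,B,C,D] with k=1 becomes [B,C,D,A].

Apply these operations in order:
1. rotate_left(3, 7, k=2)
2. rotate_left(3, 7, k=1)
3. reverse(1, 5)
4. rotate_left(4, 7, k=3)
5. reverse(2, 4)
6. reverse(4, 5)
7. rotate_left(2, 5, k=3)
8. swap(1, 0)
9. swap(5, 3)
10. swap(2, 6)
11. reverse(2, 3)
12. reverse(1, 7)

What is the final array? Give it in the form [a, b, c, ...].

Answer: [2, 6, 4, 0, 7, 5, 1, 3]

Derivation:
After 1 (rotate_left(3, 7, k=2)): [3, 5, 1, 0, 7, 4, 2, 6]
After 2 (rotate_left(3, 7, k=1)): [3, 5, 1, 7, 4, 2, 6, 0]
After 3 (reverse(1, 5)): [3, 2, 4, 7, 1, 5, 6, 0]
After 4 (rotate_left(4, 7, k=3)): [3, 2, 4, 7, 0, 1, 5, 6]
After 5 (reverse(2, 4)): [3, 2, 0, 7, 4, 1, 5, 6]
After 6 (reverse(4, 5)): [3, 2, 0, 7, 1, 4, 5, 6]
After 7 (rotate_left(2, 5, k=3)): [3, 2, 4, 0, 7, 1, 5, 6]
After 8 (swap(1, 0)): [2, 3, 4, 0, 7, 1, 5, 6]
After 9 (swap(5, 3)): [2, 3, 4, 1, 7, 0, 5, 6]
After 10 (swap(2, 6)): [2, 3, 5, 1, 7, 0, 4, 6]
After 11 (reverse(2, 3)): [2, 3, 1, 5, 7, 0, 4, 6]
After 12 (reverse(1, 7)): [2, 6, 4, 0, 7, 5, 1, 3]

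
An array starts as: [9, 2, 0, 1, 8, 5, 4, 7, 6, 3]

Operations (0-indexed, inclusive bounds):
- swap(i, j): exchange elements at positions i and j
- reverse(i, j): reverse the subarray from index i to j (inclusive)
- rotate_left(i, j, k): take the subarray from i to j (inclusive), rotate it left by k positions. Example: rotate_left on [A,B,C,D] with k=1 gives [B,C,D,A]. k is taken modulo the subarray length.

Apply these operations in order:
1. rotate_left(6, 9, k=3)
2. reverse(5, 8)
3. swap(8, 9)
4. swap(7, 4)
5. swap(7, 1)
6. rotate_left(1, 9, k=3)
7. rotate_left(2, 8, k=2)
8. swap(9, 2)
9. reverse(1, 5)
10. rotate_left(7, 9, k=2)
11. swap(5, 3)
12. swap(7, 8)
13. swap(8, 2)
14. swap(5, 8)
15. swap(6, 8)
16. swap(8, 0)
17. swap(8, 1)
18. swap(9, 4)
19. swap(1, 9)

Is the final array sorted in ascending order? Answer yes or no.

After 1 (rotate_left(6, 9, k=3)): [9, 2, 0, 1, 8, 5, 3, 4, 7, 6]
After 2 (reverse(5, 8)): [9, 2, 0, 1, 8, 7, 4, 3, 5, 6]
After 3 (swap(8, 9)): [9, 2, 0, 1, 8, 7, 4, 3, 6, 5]
After 4 (swap(7, 4)): [9, 2, 0, 1, 3, 7, 4, 8, 6, 5]
After 5 (swap(7, 1)): [9, 8, 0, 1, 3, 7, 4, 2, 6, 5]
After 6 (rotate_left(1, 9, k=3)): [9, 3, 7, 4, 2, 6, 5, 8, 0, 1]
After 7 (rotate_left(2, 8, k=2)): [9, 3, 2, 6, 5, 8, 0, 7, 4, 1]
After 8 (swap(9, 2)): [9, 3, 1, 6, 5, 8, 0, 7, 4, 2]
After 9 (reverse(1, 5)): [9, 8, 5, 6, 1, 3, 0, 7, 4, 2]
After 10 (rotate_left(7, 9, k=2)): [9, 8, 5, 6, 1, 3, 0, 2, 7, 4]
After 11 (swap(5, 3)): [9, 8, 5, 3, 1, 6, 0, 2, 7, 4]
After 12 (swap(7, 8)): [9, 8, 5, 3, 1, 6, 0, 7, 2, 4]
After 13 (swap(8, 2)): [9, 8, 2, 3, 1, 6, 0, 7, 5, 4]
After 14 (swap(5, 8)): [9, 8, 2, 3, 1, 5, 0, 7, 6, 4]
After 15 (swap(6, 8)): [9, 8, 2, 3, 1, 5, 6, 7, 0, 4]
After 16 (swap(8, 0)): [0, 8, 2, 3, 1, 5, 6, 7, 9, 4]
After 17 (swap(8, 1)): [0, 9, 2, 3, 1, 5, 6, 7, 8, 4]
After 18 (swap(9, 4)): [0, 9, 2, 3, 4, 5, 6, 7, 8, 1]
After 19 (swap(1, 9)): [0, 1, 2, 3, 4, 5, 6, 7, 8, 9]

Answer: yes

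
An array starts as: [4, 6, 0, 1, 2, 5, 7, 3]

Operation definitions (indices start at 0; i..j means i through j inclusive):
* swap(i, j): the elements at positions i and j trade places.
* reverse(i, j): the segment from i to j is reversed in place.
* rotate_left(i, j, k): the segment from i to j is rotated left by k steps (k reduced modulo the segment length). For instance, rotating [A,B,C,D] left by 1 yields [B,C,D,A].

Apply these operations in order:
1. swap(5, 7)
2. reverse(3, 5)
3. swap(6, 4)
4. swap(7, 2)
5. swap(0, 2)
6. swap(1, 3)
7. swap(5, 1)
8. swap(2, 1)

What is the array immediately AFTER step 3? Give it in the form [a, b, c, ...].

Answer: [4, 6, 0, 3, 7, 1, 2, 5]

Derivation:
After 1 (swap(5, 7)): [4, 6, 0, 1, 2, 3, 7, 5]
After 2 (reverse(3, 5)): [4, 6, 0, 3, 2, 1, 7, 5]
After 3 (swap(6, 4)): [4, 6, 0, 3, 7, 1, 2, 5]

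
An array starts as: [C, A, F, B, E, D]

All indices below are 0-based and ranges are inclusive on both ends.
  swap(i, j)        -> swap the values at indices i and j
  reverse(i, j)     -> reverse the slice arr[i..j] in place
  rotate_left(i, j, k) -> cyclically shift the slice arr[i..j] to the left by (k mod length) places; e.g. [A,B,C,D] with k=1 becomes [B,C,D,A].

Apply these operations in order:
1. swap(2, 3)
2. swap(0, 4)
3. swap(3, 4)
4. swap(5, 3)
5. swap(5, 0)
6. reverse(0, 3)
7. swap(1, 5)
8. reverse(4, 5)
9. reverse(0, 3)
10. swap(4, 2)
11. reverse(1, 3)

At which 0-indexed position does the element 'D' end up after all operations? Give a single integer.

Answer: 1

Derivation:
After 1 (swap(2, 3)): [C, A, B, F, E, D]
After 2 (swap(0, 4)): [E, A, B, F, C, D]
After 3 (swap(3, 4)): [E, A, B, C, F, D]
After 4 (swap(5, 3)): [E, A, B, D, F, C]
After 5 (swap(5, 0)): [C, A, B, D, F, E]
After 6 (reverse(0, 3)): [D, B, A, C, F, E]
After 7 (swap(1, 5)): [D, E, A, C, F, B]
After 8 (reverse(4, 5)): [D, E, A, C, B, F]
After 9 (reverse(0, 3)): [C, A, E, D, B, F]
After 10 (swap(4, 2)): [C, A, B, D, E, F]
After 11 (reverse(1, 3)): [C, D, B, A, E, F]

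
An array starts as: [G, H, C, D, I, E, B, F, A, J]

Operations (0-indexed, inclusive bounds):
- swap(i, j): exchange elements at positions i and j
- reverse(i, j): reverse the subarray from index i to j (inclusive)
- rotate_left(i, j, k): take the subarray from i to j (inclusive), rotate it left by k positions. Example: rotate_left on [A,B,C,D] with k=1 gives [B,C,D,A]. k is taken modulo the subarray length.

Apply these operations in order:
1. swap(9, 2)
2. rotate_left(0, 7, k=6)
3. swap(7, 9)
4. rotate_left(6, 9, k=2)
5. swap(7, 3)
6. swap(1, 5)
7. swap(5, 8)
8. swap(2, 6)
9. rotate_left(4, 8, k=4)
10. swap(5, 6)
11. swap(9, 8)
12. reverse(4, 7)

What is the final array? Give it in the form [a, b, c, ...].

Answer: [B, D, A, E, G, J, I, F, C, H]

Derivation:
After 1 (swap(9, 2)): [G, H, J, D, I, E, B, F, A, C]
After 2 (rotate_left(0, 7, k=6)): [B, F, G, H, J, D, I, E, A, C]
After 3 (swap(7, 9)): [B, F, G, H, J, D, I, C, A, E]
After 4 (rotate_left(6, 9, k=2)): [B, F, G, H, J, D, A, E, I, C]
After 5 (swap(7, 3)): [B, F, G, E, J, D, A, H, I, C]
After 6 (swap(1, 5)): [B, D, G, E, J, F, A, H, I, C]
After 7 (swap(5, 8)): [B, D, G, E, J, I, A, H, F, C]
After 8 (swap(2, 6)): [B, D, A, E, J, I, G, H, F, C]
After 9 (rotate_left(4, 8, k=4)): [B, D, A, E, F, J, I, G, H, C]
After 10 (swap(5, 6)): [B, D, A, E, F, I, J, G, H, C]
After 11 (swap(9, 8)): [B, D, A, E, F, I, J, G, C, H]
After 12 (reverse(4, 7)): [B, D, A, E, G, J, I, F, C, H]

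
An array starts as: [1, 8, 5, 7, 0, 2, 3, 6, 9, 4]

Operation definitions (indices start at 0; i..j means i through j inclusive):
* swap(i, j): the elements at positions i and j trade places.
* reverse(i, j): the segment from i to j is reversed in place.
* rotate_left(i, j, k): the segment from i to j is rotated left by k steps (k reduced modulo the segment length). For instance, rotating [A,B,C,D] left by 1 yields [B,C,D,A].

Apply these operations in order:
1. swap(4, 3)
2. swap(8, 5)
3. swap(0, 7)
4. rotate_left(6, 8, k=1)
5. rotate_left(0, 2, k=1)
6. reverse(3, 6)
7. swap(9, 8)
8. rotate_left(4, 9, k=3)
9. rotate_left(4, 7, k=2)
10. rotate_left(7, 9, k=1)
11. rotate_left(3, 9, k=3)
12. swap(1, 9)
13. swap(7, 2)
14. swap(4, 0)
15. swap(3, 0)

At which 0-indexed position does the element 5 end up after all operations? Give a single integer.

Answer: 9

Derivation:
After 1 (swap(4, 3)): [1, 8, 5, 0, 7, 2, 3, 6, 9, 4]
After 2 (swap(8, 5)): [1, 8, 5, 0, 7, 9, 3, 6, 2, 4]
After 3 (swap(0, 7)): [6, 8, 5, 0, 7, 9, 3, 1, 2, 4]
After 4 (rotate_left(6, 8, k=1)): [6, 8, 5, 0, 7, 9, 1, 2, 3, 4]
After 5 (rotate_left(0, 2, k=1)): [8, 5, 6, 0, 7, 9, 1, 2, 3, 4]
After 6 (reverse(3, 6)): [8, 5, 6, 1, 9, 7, 0, 2, 3, 4]
After 7 (swap(9, 8)): [8, 5, 6, 1, 9, 7, 0, 2, 4, 3]
After 8 (rotate_left(4, 9, k=3)): [8, 5, 6, 1, 2, 4, 3, 9, 7, 0]
After 9 (rotate_left(4, 7, k=2)): [8, 5, 6, 1, 3, 9, 2, 4, 7, 0]
After 10 (rotate_left(7, 9, k=1)): [8, 5, 6, 1, 3, 9, 2, 7, 0, 4]
After 11 (rotate_left(3, 9, k=3)): [8, 5, 6, 2, 7, 0, 4, 1, 3, 9]
After 12 (swap(1, 9)): [8, 9, 6, 2, 7, 0, 4, 1, 3, 5]
After 13 (swap(7, 2)): [8, 9, 1, 2, 7, 0, 4, 6, 3, 5]
After 14 (swap(4, 0)): [7, 9, 1, 2, 8, 0, 4, 6, 3, 5]
After 15 (swap(3, 0)): [2, 9, 1, 7, 8, 0, 4, 6, 3, 5]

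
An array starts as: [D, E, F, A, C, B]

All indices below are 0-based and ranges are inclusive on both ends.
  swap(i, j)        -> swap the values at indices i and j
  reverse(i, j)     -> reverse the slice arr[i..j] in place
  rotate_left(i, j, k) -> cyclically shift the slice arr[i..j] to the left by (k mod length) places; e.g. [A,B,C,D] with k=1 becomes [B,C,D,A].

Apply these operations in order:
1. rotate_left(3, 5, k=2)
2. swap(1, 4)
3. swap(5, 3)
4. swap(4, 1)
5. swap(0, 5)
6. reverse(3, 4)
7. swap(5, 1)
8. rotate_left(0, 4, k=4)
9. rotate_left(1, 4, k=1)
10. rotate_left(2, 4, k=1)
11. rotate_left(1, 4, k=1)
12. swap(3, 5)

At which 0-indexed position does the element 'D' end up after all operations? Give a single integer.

After 1 (rotate_left(3, 5, k=2)): [D, E, F, B, A, C]
After 2 (swap(1, 4)): [D, A, F, B, E, C]
After 3 (swap(5, 3)): [D, A, F, C, E, B]
After 4 (swap(4, 1)): [D, E, F, C, A, B]
After 5 (swap(0, 5)): [B, E, F, C, A, D]
After 6 (reverse(3, 4)): [B, E, F, A, C, D]
After 7 (swap(5, 1)): [B, D, F, A, C, E]
After 8 (rotate_left(0, 4, k=4)): [C, B, D, F, A, E]
After 9 (rotate_left(1, 4, k=1)): [C, D, F, A, B, E]
After 10 (rotate_left(2, 4, k=1)): [C, D, A, B, F, E]
After 11 (rotate_left(1, 4, k=1)): [C, A, B, F, D, E]
After 12 (swap(3, 5)): [C, A, B, E, D, F]

Answer: 4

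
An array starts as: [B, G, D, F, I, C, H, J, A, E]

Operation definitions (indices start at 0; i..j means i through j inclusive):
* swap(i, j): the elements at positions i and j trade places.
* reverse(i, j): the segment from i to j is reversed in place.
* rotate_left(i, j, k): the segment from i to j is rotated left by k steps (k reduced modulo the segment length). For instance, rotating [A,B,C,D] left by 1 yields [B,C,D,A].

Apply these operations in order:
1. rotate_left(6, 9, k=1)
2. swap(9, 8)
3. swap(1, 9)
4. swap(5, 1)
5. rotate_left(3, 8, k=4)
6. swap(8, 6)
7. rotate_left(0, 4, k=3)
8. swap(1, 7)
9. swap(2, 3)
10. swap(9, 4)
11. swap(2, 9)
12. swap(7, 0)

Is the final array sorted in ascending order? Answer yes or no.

Answer: no

Derivation:
After 1 (rotate_left(6, 9, k=1)): [B, G, D, F, I, C, J, A, E, H]
After 2 (swap(9, 8)): [B, G, D, F, I, C, J, A, H, E]
After 3 (swap(1, 9)): [B, E, D, F, I, C, J, A, H, G]
After 4 (swap(5, 1)): [B, C, D, F, I, E, J, A, H, G]
After 5 (rotate_left(3, 8, k=4)): [B, C, D, A, H, F, I, E, J, G]
After 6 (swap(8, 6)): [B, C, D, A, H, F, J, E, I, G]
After 7 (rotate_left(0, 4, k=3)): [A, H, B, C, D, F, J, E, I, G]
After 8 (swap(1, 7)): [A, E, B, C, D, F, J, H, I, G]
After 9 (swap(2, 3)): [A, E, C, B, D, F, J, H, I, G]
After 10 (swap(9, 4)): [A, E, C, B, G, F, J, H, I, D]
After 11 (swap(2, 9)): [A, E, D, B, G, F, J, H, I, C]
After 12 (swap(7, 0)): [H, E, D, B, G, F, J, A, I, C]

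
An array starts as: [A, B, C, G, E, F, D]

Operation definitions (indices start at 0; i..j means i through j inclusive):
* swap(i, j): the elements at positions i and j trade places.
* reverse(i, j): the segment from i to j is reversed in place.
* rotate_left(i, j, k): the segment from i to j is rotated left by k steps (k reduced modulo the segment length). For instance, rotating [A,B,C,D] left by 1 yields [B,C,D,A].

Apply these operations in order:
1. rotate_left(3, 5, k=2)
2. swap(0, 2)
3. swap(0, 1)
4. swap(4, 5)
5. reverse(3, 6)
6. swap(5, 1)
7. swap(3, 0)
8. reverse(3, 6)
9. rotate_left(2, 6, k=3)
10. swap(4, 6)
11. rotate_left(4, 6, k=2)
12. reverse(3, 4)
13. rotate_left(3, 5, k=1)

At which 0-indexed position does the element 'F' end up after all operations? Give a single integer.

After 1 (rotate_left(3, 5, k=2)): [A, B, C, F, G, E, D]
After 2 (swap(0, 2)): [C, B, A, F, G, E, D]
After 3 (swap(0, 1)): [B, C, A, F, G, E, D]
After 4 (swap(4, 5)): [B, C, A, F, E, G, D]
After 5 (reverse(3, 6)): [B, C, A, D, G, E, F]
After 6 (swap(5, 1)): [B, E, A, D, G, C, F]
After 7 (swap(3, 0)): [D, E, A, B, G, C, F]
After 8 (reverse(3, 6)): [D, E, A, F, C, G, B]
After 9 (rotate_left(2, 6, k=3)): [D, E, G, B, A, F, C]
After 10 (swap(4, 6)): [D, E, G, B, C, F, A]
After 11 (rotate_left(4, 6, k=2)): [D, E, G, B, A, C, F]
After 12 (reverse(3, 4)): [D, E, G, A, B, C, F]
After 13 (rotate_left(3, 5, k=1)): [D, E, G, B, C, A, F]

Answer: 6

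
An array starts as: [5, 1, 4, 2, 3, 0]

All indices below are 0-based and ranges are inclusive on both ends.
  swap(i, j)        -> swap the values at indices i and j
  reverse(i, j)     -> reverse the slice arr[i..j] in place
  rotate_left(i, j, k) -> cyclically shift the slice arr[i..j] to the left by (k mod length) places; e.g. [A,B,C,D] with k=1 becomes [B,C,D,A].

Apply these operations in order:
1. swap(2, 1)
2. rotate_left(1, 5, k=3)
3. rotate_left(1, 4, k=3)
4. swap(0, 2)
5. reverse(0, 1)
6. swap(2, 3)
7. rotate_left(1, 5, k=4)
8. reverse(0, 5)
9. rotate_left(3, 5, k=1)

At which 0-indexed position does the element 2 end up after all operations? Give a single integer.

Answer: 3

Derivation:
After 1 (swap(2, 1)): [5, 4, 1, 2, 3, 0]
After 2 (rotate_left(1, 5, k=3)): [5, 3, 0, 4, 1, 2]
After 3 (rotate_left(1, 4, k=3)): [5, 1, 3, 0, 4, 2]
After 4 (swap(0, 2)): [3, 1, 5, 0, 4, 2]
After 5 (reverse(0, 1)): [1, 3, 5, 0, 4, 2]
After 6 (swap(2, 3)): [1, 3, 0, 5, 4, 2]
After 7 (rotate_left(1, 5, k=4)): [1, 2, 3, 0, 5, 4]
After 8 (reverse(0, 5)): [4, 5, 0, 3, 2, 1]
After 9 (rotate_left(3, 5, k=1)): [4, 5, 0, 2, 1, 3]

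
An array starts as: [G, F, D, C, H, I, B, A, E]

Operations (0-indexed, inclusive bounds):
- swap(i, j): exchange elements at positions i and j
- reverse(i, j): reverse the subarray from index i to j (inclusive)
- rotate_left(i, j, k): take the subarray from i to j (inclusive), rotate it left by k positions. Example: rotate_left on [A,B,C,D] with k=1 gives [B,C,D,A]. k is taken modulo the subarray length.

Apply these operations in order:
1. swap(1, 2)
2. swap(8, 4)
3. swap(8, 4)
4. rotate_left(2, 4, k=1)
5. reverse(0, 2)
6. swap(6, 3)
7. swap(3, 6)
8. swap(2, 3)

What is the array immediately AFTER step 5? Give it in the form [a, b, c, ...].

Answer: [C, D, G, H, F, I, B, A, E]

Derivation:
After 1 (swap(1, 2)): [G, D, F, C, H, I, B, A, E]
After 2 (swap(8, 4)): [G, D, F, C, E, I, B, A, H]
After 3 (swap(8, 4)): [G, D, F, C, H, I, B, A, E]
After 4 (rotate_left(2, 4, k=1)): [G, D, C, H, F, I, B, A, E]
After 5 (reverse(0, 2)): [C, D, G, H, F, I, B, A, E]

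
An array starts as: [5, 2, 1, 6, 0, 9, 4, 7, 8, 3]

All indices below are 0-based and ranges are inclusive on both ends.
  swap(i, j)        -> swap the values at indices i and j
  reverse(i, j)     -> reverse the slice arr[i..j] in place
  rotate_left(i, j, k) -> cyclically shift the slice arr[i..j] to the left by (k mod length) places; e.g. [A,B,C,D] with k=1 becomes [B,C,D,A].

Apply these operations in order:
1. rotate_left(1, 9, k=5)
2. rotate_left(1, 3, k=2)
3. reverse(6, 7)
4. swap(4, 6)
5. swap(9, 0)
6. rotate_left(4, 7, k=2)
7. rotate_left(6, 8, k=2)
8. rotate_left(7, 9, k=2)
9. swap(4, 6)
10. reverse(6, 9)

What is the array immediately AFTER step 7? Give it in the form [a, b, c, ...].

After 1 (rotate_left(1, 9, k=5)): [5, 4, 7, 8, 3, 2, 1, 6, 0, 9]
After 2 (rotate_left(1, 3, k=2)): [5, 8, 4, 7, 3, 2, 1, 6, 0, 9]
After 3 (reverse(6, 7)): [5, 8, 4, 7, 3, 2, 6, 1, 0, 9]
After 4 (swap(4, 6)): [5, 8, 4, 7, 6, 2, 3, 1, 0, 9]
After 5 (swap(9, 0)): [9, 8, 4, 7, 6, 2, 3, 1, 0, 5]
After 6 (rotate_left(4, 7, k=2)): [9, 8, 4, 7, 3, 1, 6, 2, 0, 5]
After 7 (rotate_left(6, 8, k=2)): [9, 8, 4, 7, 3, 1, 0, 6, 2, 5]

Answer: [9, 8, 4, 7, 3, 1, 0, 6, 2, 5]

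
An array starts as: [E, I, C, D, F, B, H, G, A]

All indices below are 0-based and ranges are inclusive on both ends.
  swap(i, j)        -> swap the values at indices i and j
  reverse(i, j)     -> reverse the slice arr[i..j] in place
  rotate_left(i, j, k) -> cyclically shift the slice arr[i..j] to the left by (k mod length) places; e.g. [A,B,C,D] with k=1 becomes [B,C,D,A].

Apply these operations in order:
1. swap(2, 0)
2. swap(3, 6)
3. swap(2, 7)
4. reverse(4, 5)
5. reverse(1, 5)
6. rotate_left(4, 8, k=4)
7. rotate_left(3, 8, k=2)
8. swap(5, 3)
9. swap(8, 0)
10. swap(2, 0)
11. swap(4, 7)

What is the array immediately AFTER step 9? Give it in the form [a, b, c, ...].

Answer: [A, F, B, D, I, G, E, H, C]

Derivation:
After 1 (swap(2, 0)): [C, I, E, D, F, B, H, G, A]
After 2 (swap(3, 6)): [C, I, E, H, F, B, D, G, A]
After 3 (swap(2, 7)): [C, I, G, H, F, B, D, E, A]
After 4 (reverse(4, 5)): [C, I, G, H, B, F, D, E, A]
After 5 (reverse(1, 5)): [C, F, B, H, G, I, D, E, A]
After 6 (rotate_left(4, 8, k=4)): [C, F, B, H, A, G, I, D, E]
After 7 (rotate_left(3, 8, k=2)): [C, F, B, G, I, D, E, H, A]
After 8 (swap(5, 3)): [C, F, B, D, I, G, E, H, A]
After 9 (swap(8, 0)): [A, F, B, D, I, G, E, H, C]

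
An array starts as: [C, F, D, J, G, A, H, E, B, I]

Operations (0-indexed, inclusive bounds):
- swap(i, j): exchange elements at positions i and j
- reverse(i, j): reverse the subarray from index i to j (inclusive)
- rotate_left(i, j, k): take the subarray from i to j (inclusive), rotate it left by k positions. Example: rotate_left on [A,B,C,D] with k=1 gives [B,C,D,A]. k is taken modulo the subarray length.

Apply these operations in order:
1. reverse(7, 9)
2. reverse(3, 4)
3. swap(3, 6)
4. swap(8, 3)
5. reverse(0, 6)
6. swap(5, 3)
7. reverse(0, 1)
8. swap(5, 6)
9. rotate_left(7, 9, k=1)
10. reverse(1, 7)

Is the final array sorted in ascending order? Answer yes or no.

Answer: no

Derivation:
After 1 (reverse(7, 9)): [C, F, D, J, G, A, H, I, B, E]
After 2 (reverse(3, 4)): [C, F, D, G, J, A, H, I, B, E]
After 3 (swap(3, 6)): [C, F, D, H, J, A, G, I, B, E]
After 4 (swap(8, 3)): [C, F, D, B, J, A, G, I, H, E]
After 5 (reverse(0, 6)): [G, A, J, B, D, F, C, I, H, E]
After 6 (swap(5, 3)): [G, A, J, F, D, B, C, I, H, E]
After 7 (reverse(0, 1)): [A, G, J, F, D, B, C, I, H, E]
After 8 (swap(5, 6)): [A, G, J, F, D, C, B, I, H, E]
After 9 (rotate_left(7, 9, k=1)): [A, G, J, F, D, C, B, H, E, I]
After 10 (reverse(1, 7)): [A, H, B, C, D, F, J, G, E, I]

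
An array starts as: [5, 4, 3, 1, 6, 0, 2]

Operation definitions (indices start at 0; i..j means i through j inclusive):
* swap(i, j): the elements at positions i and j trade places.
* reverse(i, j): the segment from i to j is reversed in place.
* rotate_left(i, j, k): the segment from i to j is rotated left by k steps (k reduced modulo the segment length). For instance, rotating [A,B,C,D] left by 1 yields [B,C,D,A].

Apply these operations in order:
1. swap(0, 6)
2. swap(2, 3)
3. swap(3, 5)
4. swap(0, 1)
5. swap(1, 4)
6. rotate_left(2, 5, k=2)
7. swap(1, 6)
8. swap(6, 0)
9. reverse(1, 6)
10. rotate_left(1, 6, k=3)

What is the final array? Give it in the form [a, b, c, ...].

Answer: [6, 3, 2, 5, 4, 0, 1]

Derivation:
After 1 (swap(0, 6)): [2, 4, 3, 1, 6, 0, 5]
After 2 (swap(2, 3)): [2, 4, 1, 3, 6, 0, 5]
After 3 (swap(3, 5)): [2, 4, 1, 0, 6, 3, 5]
After 4 (swap(0, 1)): [4, 2, 1, 0, 6, 3, 5]
After 5 (swap(1, 4)): [4, 6, 1, 0, 2, 3, 5]
After 6 (rotate_left(2, 5, k=2)): [4, 6, 2, 3, 1, 0, 5]
After 7 (swap(1, 6)): [4, 5, 2, 3, 1, 0, 6]
After 8 (swap(6, 0)): [6, 5, 2, 3, 1, 0, 4]
After 9 (reverse(1, 6)): [6, 4, 0, 1, 3, 2, 5]
After 10 (rotate_left(1, 6, k=3)): [6, 3, 2, 5, 4, 0, 1]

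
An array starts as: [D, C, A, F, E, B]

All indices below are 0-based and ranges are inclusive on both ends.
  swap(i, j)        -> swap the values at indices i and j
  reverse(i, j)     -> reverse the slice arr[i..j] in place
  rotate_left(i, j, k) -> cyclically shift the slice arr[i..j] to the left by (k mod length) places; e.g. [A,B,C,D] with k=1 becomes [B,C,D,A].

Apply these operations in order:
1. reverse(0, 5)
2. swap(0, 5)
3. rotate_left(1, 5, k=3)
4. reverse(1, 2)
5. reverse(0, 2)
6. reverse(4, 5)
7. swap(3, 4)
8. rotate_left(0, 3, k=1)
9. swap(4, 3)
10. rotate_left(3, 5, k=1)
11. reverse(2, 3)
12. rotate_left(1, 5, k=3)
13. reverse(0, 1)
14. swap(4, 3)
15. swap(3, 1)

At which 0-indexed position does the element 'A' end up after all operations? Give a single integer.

After 1 (reverse(0, 5)): [B, E, F, A, C, D]
After 2 (swap(0, 5)): [D, E, F, A, C, B]
After 3 (rotate_left(1, 5, k=3)): [D, C, B, E, F, A]
After 4 (reverse(1, 2)): [D, B, C, E, F, A]
After 5 (reverse(0, 2)): [C, B, D, E, F, A]
After 6 (reverse(4, 5)): [C, B, D, E, A, F]
After 7 (swap(3, 4)): [C, B, D, A, E, F]
After 8 (rotate_left(0, 3, k=1)): [B, D, A, C, E, F]
After 9 (swap(4, 3)): [B, D, A, E, C, F]
After 10 (rotate_left(3, 5, k=1)): [B, D, A, C, F, E]
After 11 (reverse(2, 3)): [B, D, C, A, F, E]
After 12 (rotate_left(1, 5, k=3)): [B, F, E, D, C, A]
After 13 (reverse(0, 1)): [F, B, E, D, C, A]
After 14 (swap(4, 3)): [F, B, E, C, D, A]
After 15 (swap(3, 1)): [F, C, E, B, D, A]

Answer: 5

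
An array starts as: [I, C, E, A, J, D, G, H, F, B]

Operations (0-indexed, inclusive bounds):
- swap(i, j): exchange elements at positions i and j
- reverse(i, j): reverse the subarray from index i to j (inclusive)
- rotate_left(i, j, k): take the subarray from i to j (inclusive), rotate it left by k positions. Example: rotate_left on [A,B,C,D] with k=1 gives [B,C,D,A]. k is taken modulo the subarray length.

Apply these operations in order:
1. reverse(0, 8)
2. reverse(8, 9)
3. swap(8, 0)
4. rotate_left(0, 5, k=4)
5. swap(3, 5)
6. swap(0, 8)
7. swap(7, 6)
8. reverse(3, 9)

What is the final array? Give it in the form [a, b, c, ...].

Answer: [F, A, B, I, J, E, C, H, G, D]

Derivation:
After 1 (reverse(0, 8)): [F, H, G, D, J, A, E, C, I, B]
After 2 (reverse(8, 9)): [F, H, G, D, J, A, E, C, B, I]
After 3 (swap(8, 0)): [B, H, G, D, J, A, E, C, F, I]
After 4 (rotate_left(0, 5, k=4)): [J, A, B, H, G, D, E, C, F, I]
After 5 (swap(3, 5)): [J, A, B, D, G, H, E, C, F, I]
After 6 (swap(0, 8)): [F, A, B, D, G, H, E, C, J, I]
After 7 (swap(7, 6)): [F, A, B, D, G, H, C, E, J, I]
After 8 (reverse(3, 9)): [F, A, B, I, J, E, C, H, G, D]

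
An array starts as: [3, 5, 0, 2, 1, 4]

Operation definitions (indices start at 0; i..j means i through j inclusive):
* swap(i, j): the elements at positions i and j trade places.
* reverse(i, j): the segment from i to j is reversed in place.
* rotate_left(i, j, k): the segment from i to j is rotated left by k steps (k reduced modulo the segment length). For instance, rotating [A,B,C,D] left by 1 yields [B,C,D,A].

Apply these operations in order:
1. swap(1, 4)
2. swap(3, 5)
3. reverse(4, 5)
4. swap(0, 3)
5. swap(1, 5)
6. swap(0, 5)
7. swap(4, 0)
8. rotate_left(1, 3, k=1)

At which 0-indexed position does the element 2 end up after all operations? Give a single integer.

Answer: 0

Derivation:
After 1 (swap(1, 4)): [3, 1, 0, 2, 5, 4]
After 2 (swap(3, 5)): [3, 1, 0, 4, 5, 2]
After 3 (reverse(4, 5)): [3, 1, 0, 4, 2, 5]
After 4 (swap(0, 3)): [4, 1, 0, 3, 2, 5]
After 5 (swap(1, 5)): [4, 5, 0, 3, 2, 1]
After 6 (swap(0, 5)): [1, 5, 0, 3, 2, 4]
After 7 (swap(4, 0)): [2, 5, 0, 3, 1, 4]
After 8 (rotate_left(1, 3, k=1)): [2, 0, 3, 5, 1, 4]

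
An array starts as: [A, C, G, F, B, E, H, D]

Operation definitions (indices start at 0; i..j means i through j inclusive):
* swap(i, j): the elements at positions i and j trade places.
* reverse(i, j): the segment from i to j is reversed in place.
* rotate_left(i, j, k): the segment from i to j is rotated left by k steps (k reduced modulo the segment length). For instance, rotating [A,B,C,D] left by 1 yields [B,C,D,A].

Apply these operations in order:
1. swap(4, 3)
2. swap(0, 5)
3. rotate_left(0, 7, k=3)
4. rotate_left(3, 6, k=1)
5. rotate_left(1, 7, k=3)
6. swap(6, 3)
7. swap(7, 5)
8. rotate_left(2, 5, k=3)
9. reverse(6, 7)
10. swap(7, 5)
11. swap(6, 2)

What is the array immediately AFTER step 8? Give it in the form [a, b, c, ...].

Answer: [B, E, D, C, A, G, H, F]

Derivation:
After 1 (swap(4, 3)): [A, C, G, B, F, E, H, D]
After 2 (swap(0, 5)): [E, C, G, B, F, A, H, D]
After 3 (rotate_left(0, 7, k=3)): [B, F, A, H, D, E, C, G]
After 4 (rotate_left(3, 6, k=1)): [B, F, A, D, E, C, H, G]
After 5 (rotate_left(1, 7, k=3)): [B, E, C, H, G, F, A, D]
After 6 (swap(6, 3)): [B, E, C, A, G, F, H, D]
After 7 (swap(7, 5)): [B, E, C, A, G, D, H, F]
After 8 (rotate_left(2, 5, k=3)): [B, E, D, C, A, G, H, F]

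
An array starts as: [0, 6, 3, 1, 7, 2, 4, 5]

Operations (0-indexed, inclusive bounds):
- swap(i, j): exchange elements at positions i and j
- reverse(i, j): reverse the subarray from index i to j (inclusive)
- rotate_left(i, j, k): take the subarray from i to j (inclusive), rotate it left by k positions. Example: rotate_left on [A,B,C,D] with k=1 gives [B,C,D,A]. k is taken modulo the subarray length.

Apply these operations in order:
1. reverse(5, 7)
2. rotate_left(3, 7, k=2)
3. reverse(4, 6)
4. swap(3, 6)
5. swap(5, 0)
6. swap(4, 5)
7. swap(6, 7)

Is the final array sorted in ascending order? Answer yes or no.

After 1 (reverse(5, 7)): [0, 6, 3, 1, 7, 5, 4, 2]
After 2 (rotate_left(3, 7, k=2)): [0, 6, 3, 5, 4, 2, 1, 7]
After 3 (reverse(4, 6)): [0, 6, 3, 5, 1, 2, 4, 7]
After 4 (swap(3, 6)): [0, 6, 3, 4, 1, 2, 5, 7]
After 5 (swap(5, 0)): [2, 6, 3, 4, 1, 0, 5, 7]
After 6 (swap(4, 5)): [2, 6, 3, 4, 0, 1, 5, 7]
After 7 (swap(6, 7)): [2, 6, 3, 4, 0, 1, 7, 5]

Answer: no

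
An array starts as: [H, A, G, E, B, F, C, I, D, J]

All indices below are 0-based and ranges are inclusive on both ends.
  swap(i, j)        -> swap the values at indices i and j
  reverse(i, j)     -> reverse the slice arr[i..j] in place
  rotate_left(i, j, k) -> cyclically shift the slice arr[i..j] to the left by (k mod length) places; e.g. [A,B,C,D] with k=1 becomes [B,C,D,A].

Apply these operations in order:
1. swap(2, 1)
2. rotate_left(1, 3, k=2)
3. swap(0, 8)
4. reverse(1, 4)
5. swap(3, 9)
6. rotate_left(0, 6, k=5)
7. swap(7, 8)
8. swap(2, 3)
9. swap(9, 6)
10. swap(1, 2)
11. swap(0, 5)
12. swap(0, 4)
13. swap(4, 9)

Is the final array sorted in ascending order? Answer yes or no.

After 1 (swap(2, 1)): [H, G, A, E, B, F, C, I, D, J]
After 2 (rotate_left(1, 3, k=2)): [H, E, G, A, B, F, C, I, D, J]
After 3 (swap(0, 8)): [D, E, G, A, B, F, C, I, H, J]
After 4 (reverse(1, 4)): [D, B, A, G, E, F, C, I, H, J]
After 5 (swap(3, 9)): [D, B, A, J, E, F, C, I, H, G]
After 6 (rotate_left(0, 6, k=5)): [F, C, D, B, A, J, E, I, H, G]
After 7 (swap(7, 8)): [F, C, D, B, A, J, E, H, I, G]
After 8 (swap(2, 3)): [F, C, B, D, A, J, E, H, I, G]
After 9 (swap(9, 6)): [F, C, B, D, A, J, G, H, I, E]
After 10 (swap(1, 2)): [F, B, C, D, A, J, G, H, I, E]
After 11 (swap(0, 5)): [J, B, C, D, A, F, G, H, I, E]
After 12 (swap(0, 4)): [A, B, C, D, J, F, G, H, I, E]
After 13 (swap(4, 9)): [A, B, C, D, E, F, G, H, I, J]

Answer: yes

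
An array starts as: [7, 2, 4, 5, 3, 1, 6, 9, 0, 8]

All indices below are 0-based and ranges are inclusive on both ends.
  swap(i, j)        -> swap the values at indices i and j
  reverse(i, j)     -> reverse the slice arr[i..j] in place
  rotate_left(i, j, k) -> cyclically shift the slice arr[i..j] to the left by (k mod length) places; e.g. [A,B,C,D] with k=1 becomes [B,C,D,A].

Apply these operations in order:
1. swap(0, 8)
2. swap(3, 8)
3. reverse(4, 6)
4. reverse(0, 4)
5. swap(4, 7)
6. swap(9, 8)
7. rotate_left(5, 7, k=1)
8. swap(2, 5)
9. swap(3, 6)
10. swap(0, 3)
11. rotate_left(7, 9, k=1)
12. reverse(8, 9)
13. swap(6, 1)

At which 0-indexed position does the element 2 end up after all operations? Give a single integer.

Answer: 1

Derivation:
After 1 (swap(0, 8)): [0, 2, 4, 5, 3, 1, 6, 9, 7, 8]
After 2 (swap(3, 8)): [0, 2, 4, 7, 3, 1, 6, 9, 5, 8]
After 3 (reverse(4, 6)): [0, 2, 4, 7, 6, 1, 3, 9, 5, 8]
After 4 (reverse(0, 4)): [6, 7, 4, 2, 0, 1, 3, 9, 5, 8]
After 5 (swap(4, 7)): [6, 7, 4, 2, 9, 1, 3, 0, 5, 8]
After 6 (swap(9, 8)): [6, 7, 4, 2, 9, 1, 3, 0, 8, 5]
After 7 (rotate_left(5, 7, k=1)): [6, 7, 4, 2, 9, 3, 0, 1, 8, 5]
After 8 (swap(2, 5)): [6, 7, 3, 2, 9, 4, 0, 1, 8, 5]
After 9 (swap(3, 6)): [6, 7, 3, 0, 9, 4, 2, 1, 8, 5]
After 10 (swap(0, 3)): [0, 7, 3, 6, 9, 4, 2, 1, 8, 5]
After 11 (rotate_left(7, 9, k=1)): [0, 7, 3, 6, 9, 4, 2, 8, 5, 1]
After 12 (reverse(8, 9)): [0, 7, 3, 6, 9, 4, 2, 8, 1, 5]
After 13 (swap(6, 1)): [0, 2, 3, 6, 9, 4, 7, 8, 1, 5]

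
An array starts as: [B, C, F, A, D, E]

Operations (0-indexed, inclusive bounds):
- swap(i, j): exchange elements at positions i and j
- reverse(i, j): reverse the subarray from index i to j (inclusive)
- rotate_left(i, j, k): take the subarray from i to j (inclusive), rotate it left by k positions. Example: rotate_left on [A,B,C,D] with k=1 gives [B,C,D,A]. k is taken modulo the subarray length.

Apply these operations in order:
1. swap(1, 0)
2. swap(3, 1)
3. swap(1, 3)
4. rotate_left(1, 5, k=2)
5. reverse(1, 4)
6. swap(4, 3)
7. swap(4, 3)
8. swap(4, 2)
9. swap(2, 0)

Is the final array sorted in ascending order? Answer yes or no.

Answer: yes

Derivation:
After 1 (swap(1, 0)): [C, B, F, A, D, E]
After 2 (swap(3, 1)): [C, A, F, B, D, E]
After 3 (swap(1, 3)): [C, B, F, A, D, E]
After 4 (rotate_left(1, 5, k=2)): [C, A, D, E, B, F]
After 5 (reverse(1, 4)): [C, B, E, D, A, F]
After 6 (swap(4, 3)): [C, B, E, A, D, F]
After 7 (swap(4, 3)): [C, B, E, D, A, F]
After 8 (swap(4, 2)): [C, B, A, D, E, F]
After 9 (swap(2, 0)): [A, B, C, D, E, F]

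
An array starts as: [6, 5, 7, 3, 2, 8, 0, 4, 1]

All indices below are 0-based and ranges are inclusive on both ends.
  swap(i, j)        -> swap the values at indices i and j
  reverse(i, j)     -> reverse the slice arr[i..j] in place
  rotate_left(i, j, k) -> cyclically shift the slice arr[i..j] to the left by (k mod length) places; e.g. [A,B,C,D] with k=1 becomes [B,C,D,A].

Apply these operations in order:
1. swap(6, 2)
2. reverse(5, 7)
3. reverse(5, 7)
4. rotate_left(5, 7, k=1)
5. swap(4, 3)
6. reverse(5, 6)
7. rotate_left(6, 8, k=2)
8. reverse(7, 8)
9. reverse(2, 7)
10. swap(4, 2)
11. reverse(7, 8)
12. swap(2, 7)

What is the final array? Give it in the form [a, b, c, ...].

After 1 (swap(6, 2)): [6, 5, 0, 3, 2, 8, 7, 4, 1]
After 2 (reverse(5, 7)): [6, 5, 0, 3, 2, 4, 7, 8, 1]
After 3 (reverse(5, 7)): [6, 5, 0, 3, 2, 8, 7, 4, 1]
After 4 (rotate_left(5, 7, k=1)): [6, 5, 0, 3, 2, 7, 4, 8, 1]
After 5 (swap(4, 3)): [6, 5, 0, 2, 3, 7, 4, 8, 1]
After 6 (reverse(5, 6)): [6, 5, 0, 2, 3, 4, 7, 8, 1]
After 7 (rotate_left(6, 8, k=2)): [6, 5, 0, 2, 3, 4, 1, 7, 8]
After 8 (reverse(7, 8)): [6, 5, 0, 2, 3, 4, 1, 8, 7]
After 9 (reverse(2, 7)): [6, 5, 8, 1, 4, 3, 2, 0, 7]
After 10 (swap(4, 2)): [6, 5, 4, 1, 8, 3, 2, 0, 7]
After 11 (reverse(7, 8)): [6, 5, 4, 1, 8, 3, 2, 7, 0]
After 12 (swap(2, 7)): [6, 5, 7, 1, 8, 3, 2, 4, 0]

Answer: [6, 5, 7, 1, 8, 3, 2, 4, 0]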